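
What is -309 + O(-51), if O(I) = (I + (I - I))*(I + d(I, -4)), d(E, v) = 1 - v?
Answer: 2037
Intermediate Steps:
O(I) = I*(5 + I) (O(I) = (I + (I - I))*(I + (1 - 1*(-4))) = (I + 0)*(I + (1 + 4)) = I*(I + 5) = I*(5 + I))
-309 + O(-51) = -309 - 51*(5 - 51) = -309 - 51*(-46) = -309 + 2346 = 2037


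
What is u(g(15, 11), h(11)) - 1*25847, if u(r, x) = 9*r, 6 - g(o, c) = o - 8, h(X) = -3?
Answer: -25856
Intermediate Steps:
g(o, c) = 14 - o (g(o, c) = 6 - (o - 8) = 6 - (-8 + o) = 6 + (8 - o) = 14 - o)
u(g(15, 11), h(11)) - 1*25847 = 9*(14 - 1*15) - 1*25847 = 9*(14 - 15) - 25847 = 9*(-1) - 25847 = -9 - 25847 = -25856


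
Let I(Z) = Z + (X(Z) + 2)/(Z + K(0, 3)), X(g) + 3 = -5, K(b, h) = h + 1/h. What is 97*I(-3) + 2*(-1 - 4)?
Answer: -2047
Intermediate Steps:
X(g) = -8 (X(g) = -3 - 5 = -8)
I(Z) = Z - 6/(10/3 + Z) (I(Z) = Z + (-8 + 2)/(Z + (3 + 1/3)) = Z - 6/(Z + (3 + ⅓)) = Z - 6/(Z + 10/3) = Z - 6/(10/3 + Z))
97*I(-3) + 2*(-1 - 4) = 97*((-18 + 3*(-3)² + 10*(-3))/(10 + 3*(-3))) + 2*(-1 - 4) = 97*((-18 + 3*9 - 30)/(10 - 9)) + 2*(-5) = 97*((-18 + 27 - 30)/1) - 10 = 97*(1*(-21)) - 10 = 97*(-21) - 10 = -2037 - 10 = -2047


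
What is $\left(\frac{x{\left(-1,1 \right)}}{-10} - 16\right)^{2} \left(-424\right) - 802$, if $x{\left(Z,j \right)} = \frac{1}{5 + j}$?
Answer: $- \frac{49307513}{450} \approx -1.0957 \cdot 10^{5}$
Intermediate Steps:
$\left(\frac{x{\left(-1,1 \right)}}{-10} - 16\right)^{2} \left(-424\right) - 802 = \left(\frac{1}{\left(5 + 1\right) \left(-10\right)} - 16\right)^{2} \left(-424\right) - 802 = \left(\frac{1}{6} \left(- \frac{1}{10}\right) - 16\right)^{2} \left(-424\right) - 802 = \left(- \frac{1}{60} - 16\right)^{2} \left(-424\right) - 802 = \left(- \frac{961}{60}\right)^{2} \left(-424\right) - 802 = \frac{923521}{3600} \left(-424\right) - 802 = - \frac{48946613}{450} - 802 = - \frac{49307513}{450}$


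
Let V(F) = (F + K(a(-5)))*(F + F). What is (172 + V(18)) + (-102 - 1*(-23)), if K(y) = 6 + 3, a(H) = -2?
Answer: 1065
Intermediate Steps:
K(y) = 9
V(F) = 2*F*(9 + F) (V(F) = (F + 9)*(F + F) = (9 + F)*(2*F) = 2*F*(9 + F))
(172 + V(18)) + (-102 - 1*(-23)) = (172 + 2*18*(9 + 18)) + (-102 - 1*(-23)) = (172 + 2*18*27) + (-102 + 23) = (172 + 972) - 79 = 1144 - 79 = 1065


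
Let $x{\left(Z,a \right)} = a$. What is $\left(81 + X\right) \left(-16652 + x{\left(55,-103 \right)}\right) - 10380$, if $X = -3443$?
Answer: $56319930$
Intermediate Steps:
$\left(81 + X\right) \left(-16652 + x{\left(55,-103 \right)}\right) - 10380 = \left(81 - 3443\right) \left(-16652 - 103\right) - 10380 = \left(-3362\right) \left(-16755\right) - 10380 = 56330310 - 10380 = 56319930$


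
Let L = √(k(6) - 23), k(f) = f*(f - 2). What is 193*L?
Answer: 193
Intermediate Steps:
k(f) = f*(-2 + f)
L = 1 (L = √(6*(-2 + 6) - 23) = √(6*4 - 23) = √(24 - 23) = √1 = 1)
193*L = 193*1 = 193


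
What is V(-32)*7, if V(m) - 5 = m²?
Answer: 7203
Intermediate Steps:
V(m) = 5 + m²
V(-32)*7 = (5 + (-32)²)*7 = (5 + 1024)*7 = 1029*7 = 7203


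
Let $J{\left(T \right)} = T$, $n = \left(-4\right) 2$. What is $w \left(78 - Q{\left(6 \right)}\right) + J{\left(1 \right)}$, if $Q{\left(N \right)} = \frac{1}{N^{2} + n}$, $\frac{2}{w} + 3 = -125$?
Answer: $- \frac{391}{1792} \approx -0.21819$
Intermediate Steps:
$w = - \frac{1}{64}$ ($w = \frac{2}{-3 - 125} = \frac{2}{-128} = 2 \left(- \frac{1}{128}\right) = - \frac{1}{64} \approx -0.015625$)
$n = -8$
$Q{\left(N \right)} = \frac{1}{-8 + N^{2}}$ ($Q{\left(N \right)} = \frac{1}{N^{2} - 8} = \frac{1}{-8 + N^{2}}$)
$w \left(78 - Q{\left(6 \right)}\right) + J{\left(1 \right)} = - \frac{78 - \frac{1}{-8 + 6^{2}}}{64} + 1 = - \frac{78 - \frac{1}{-8 + 36}}{64} + 1 = - \frac{78 - \frac{1}{28}}{64} + 1 = \left(- \frac{1}{64}\right) \frac{2183}{28} + 1 = - \frac{2183}{1792} + 1 = - \frac{391}{1792}$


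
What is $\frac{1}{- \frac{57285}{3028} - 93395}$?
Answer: $- \frac{3028}{282857345} \approx -1.0705 \cdot 10^{-5}$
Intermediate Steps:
$\frac{1}{- \frac{57285}{3028} - 93395} = \frac{1}{- \frac{282857345}{3028}} = - \frac{3028}{282857345}$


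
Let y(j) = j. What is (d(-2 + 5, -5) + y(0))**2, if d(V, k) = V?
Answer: 9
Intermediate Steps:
(d(-2 + 5, -5) + y(0))**2 = ((-2 + 5) + 0)**2 = (3 + 0)**2 = 3**2 = 9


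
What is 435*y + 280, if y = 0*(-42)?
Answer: 280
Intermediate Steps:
y = 0
435*y + 280 = 435*0 + 280 = 0 + 280 = 280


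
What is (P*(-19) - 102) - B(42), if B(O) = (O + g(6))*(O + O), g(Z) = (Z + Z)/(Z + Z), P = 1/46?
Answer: -170863/46 ≈ -3714.4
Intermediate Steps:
P = 1/46 ≈ 0.021739
g(Z) = 1 (g(Z) = (2*Z)/((2*Z)) = (2*Z)*(1/(2*Z)) = 1)
B(O) = 2*O*(1 + O) (B(O) = (O + 1)*(O + O) = (1 + O)*(2*O) = 2*O*(1 + O))
(P*(-19) - 102) - B(42) = ((1/46)*(-19) - 102) - 2*42*(1 + 42) = (-19/46 - 102) - 2*42*43 = -4711/46 - 1*3612 = -4711/46 - 3612 = -170863/46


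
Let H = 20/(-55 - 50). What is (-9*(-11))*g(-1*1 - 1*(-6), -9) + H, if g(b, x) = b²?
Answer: 51971/21 ≈ 2474.8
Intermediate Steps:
H = -4/21 (H = 20/(-105) = 20*(-1/105) = -4/21 ≈ -0.19048)
(-9*(-11))*g(-1*1 - 1*(-6), -9) + H = (-9*(-11))*(-1*1 - 1*(-6))² - 4/21 = 99*(-1 + 6)² - 4/21 = 99*5² - 4/21 = 99*25 - 4/21 = 2475 - 4/21 = 51971/21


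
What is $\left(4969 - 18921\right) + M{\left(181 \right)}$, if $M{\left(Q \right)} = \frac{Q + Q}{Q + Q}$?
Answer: $-13951$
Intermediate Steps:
$M{\left(Q \right)} = 1$ ($M{\left(Q \right)} = \frac{2 Q}{2 Q} = 2 Q \frac{1}{2 Q} = 1$)
$\left(4969 - 18921\right) + M{\left(181 \right)} = \left(4969 - 18921\right) + 1 = -13952 + 1 = -13951$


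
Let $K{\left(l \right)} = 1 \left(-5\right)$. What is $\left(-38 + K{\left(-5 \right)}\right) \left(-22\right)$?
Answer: $946$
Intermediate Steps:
$K{\left(l \right)} = -5$
$\left(-38 + K{\left(-5 \right)}\right) \left(-22\right) = \left(-38 - 5\right) \left(-22\right) = \left(-43\right) \left(-22\right) = 946$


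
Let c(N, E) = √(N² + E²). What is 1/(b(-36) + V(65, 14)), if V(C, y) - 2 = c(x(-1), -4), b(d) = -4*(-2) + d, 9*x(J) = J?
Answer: -2106/53459 - 9*√1297/53459 ≈ -0.045458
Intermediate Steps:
x(J) = J/9
b(d) = 8 + d
c(N, E) = √(E² + N²)
V(C, y) = 2 + √1297/9 (V(C, y) = 2 + √((-4)² + ((⅑)*(-1))²) = 2 + √(16 + (-⅑)²) = 2 + √(16 + 1/81) = 2 + √(1297/81) = 2 + √1297/9)
1/(b(-36) + V(65, 14)) = 1/((8 - 36) + (2 + √1297/9)) = 1/(-28 + (2 + √1297/9)) = 1/(-26 + √1297/9)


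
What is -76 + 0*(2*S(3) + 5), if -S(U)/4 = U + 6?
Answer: -76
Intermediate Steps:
S(U) = -24 - 4*U (S(U) = -4*(U + 6) = -4*(6 + U) = -24 - 4*U)
-76 + 0*(2*S(3) + 5) = -76 + 0*(2*(-24 - 4*3) + 5) = -76 + 0*(2*(-24 - 12) + 5) = -76 + 0*(2*(-36) + 5) = -76 + 0*(-72 + 5) = -76 + 0*(-67) = -76 + 0 = -76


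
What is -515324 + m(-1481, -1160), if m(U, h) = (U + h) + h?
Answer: -519125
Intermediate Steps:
m(U, h) = U + 2*h
-515324 + m(-1481, -1160) = -515324 + (-1481 + 2*(-1160)) = -515324 + (-1481 - 2320) = -515324 - 3801 = -519125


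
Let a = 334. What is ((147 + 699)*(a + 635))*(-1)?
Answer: -819774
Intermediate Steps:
((147 + 699)*(a + 635))*(-1) = ((147 + 699)*(334 + 635))*(-1) = (846*969)*(-1) = 819774*(-1) = -819774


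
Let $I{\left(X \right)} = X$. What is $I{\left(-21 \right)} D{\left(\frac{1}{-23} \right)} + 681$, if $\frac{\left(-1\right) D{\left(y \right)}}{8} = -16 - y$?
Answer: $- \frac{45993}{23} \approx -1999.7$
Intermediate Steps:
$D{\left(y \right)} = 128 + 8 y$ ($D{\left(y \right)} = - 8 \left(-16 - y\right) = 128 + 8 y$)
$I{\left(-21 \right)} D{\left(\frac{1}{-23} \right)} + 681 = - 21 \left(128 + \frac{8}{-23}\right) + 681 = - 21 \left(128 + 8 \left(- \frac{1}{23}\right)\right) + 681 = - 21 \left(128 - \frac{8}{23}\right) + 681 = \left(-21\right) \frac{2936}{23} + 681 = - \frac{61656}{23} + 681 = - \frac{45993}{23}$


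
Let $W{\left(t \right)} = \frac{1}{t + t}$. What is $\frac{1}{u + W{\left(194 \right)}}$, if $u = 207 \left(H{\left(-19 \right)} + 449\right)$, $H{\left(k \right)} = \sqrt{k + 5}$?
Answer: $\frac{13992011380}{1300549858991209} - \frac{31162608 i \sqrt{14}}{1300549858991209} \approx 1.0759 \cdot 10^{-5} - 8.9654 \cdot 10^{-8} i$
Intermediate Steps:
$W{\left(t \right)} = \frac{1}{2 t}$
$H{\left(k \right)} = \sqrt{5 + k}$
$u = 92943 + 207 i \sqrt{14}$ ($u = 207 \left(\sqrt{5 - 19} + 449\right) = 207 \left(\sqrt{-14} + 449\right) = 207 \left(i \sqrt{14} + 449\right) = 207 \left(449 + i \sqrt{14}\right) = 92943 + 207 i \sqrt{14} \approx 92943.0 + 774.52 i$)
$\frac{1}{u + W{\left(194 \right)}} = \frac{1}{\left(92943 + 207 i \sqrt{14}\right) + \frac{1}{2 \cdot 194}} = \frac{1}{\left(92943 + 207 i \sqrt{14}\right) + \frac{1}{2} \cdot \frac{1}{194}} = \frac{1}{\left(92943 + 207 i \sqrt{14}\right) + \frac{1}{388}} = \frac{1}{\frac{36061885}{388} + 207 i \sqrt{14}}$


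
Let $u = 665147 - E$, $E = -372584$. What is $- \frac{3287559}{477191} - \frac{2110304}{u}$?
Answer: $- \frac{401692724063}{45017808511} \approx -8.923$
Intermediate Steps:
$u = 1037731$ ($u = 665147 - -372584 = 665147 + 372584 = 1037731$)
$- \frac{3287559}{477191} - \frac{2110304}{u} = - \frac{3287559}{477191} - \frac{2110304}{1037731} = \left(-3287559\right) \frac{1}{477191} - \frac{2110304}{1037731} = - \frac{298869}{43381} - \frac{2110304}{1037731} = - \frac{401692724063}{45017808511}$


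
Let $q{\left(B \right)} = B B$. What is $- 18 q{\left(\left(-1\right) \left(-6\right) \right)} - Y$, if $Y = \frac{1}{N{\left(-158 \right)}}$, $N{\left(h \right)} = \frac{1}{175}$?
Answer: $-823$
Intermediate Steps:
$q{\left(B \right)} = B^{2}$
$N{\left(h \right)} = \frac{1}{175}$
$Y = 175$ ($Y = \frac{1}{\frac{1}{175}} = 175$)
$- 18 q{\left(\left(-1\right) \left(-6\right) \right)} - Y = - 18 \left(\left(-1\right) \left(-6\right)\right)^{2} - 175 = - 18 \cdot 6^{2} - 175 = \left(-18\right) 36 - 175 = -648 - 175 = -823$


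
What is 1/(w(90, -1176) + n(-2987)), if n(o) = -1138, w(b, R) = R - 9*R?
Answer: 1/8270 ≈ 0.00012092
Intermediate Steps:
w(b, R) = -8*R
1/(w(90, -1176) + n(-2987)) = 1/(-8*(-1176) - 1138) = 1/(9408 - 1138) = 1/8270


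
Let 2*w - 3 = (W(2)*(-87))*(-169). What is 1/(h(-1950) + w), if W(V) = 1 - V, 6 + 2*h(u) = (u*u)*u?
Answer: -1/3707444853 ≈ -2.6973e-10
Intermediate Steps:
h(u) = -3 + u³/2 (h(u) = -3 + ((u*u)*u)/2 = -3 + (u²*u)/2 = -3 + u³/2)
w = -7350 (w = 3/2 + (((1 - 1*2)*(-87))*(-169))/2 = 3/2 + (((1 - 2)*(-87))*(-169))/2 = 3/2 + (-1*(-87)*(-169))/2 = 3/2 + (87*(-169))/2 = 3/2 + (½)*(-14703) = 3/2 - 14703/2 = -7350)
1/(h(-1950) + w) = 1/((-3 + (½)*(-1950)³) - 7350) = 1/((-3 + (½)*(-7414875000)) - 7350) = 1/((-3 - 3707437500) - 7350) = 1/(-3707437503 - 7350) = 1/(-3707444853) = -1/3707444853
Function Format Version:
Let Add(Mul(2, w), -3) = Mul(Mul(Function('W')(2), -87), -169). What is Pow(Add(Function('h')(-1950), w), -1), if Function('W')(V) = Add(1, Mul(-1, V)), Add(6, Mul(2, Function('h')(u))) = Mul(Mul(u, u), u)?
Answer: Rational(-1, 3707444853) ≈ -2.6973e-10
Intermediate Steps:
Function('h')(u) = Add(-3, Mul(Rational(1, 2), Pow(u, 3))) (Function('h')(u) = Add(-3, Mul(Rational(1, 2), Mul(Mul(u, u), u))) = Add(-3, Mul(Rational(1, 2), Mul(Pow(u, 2), u))) = Add(-3, Mul(Rational(1, 2), Pow(u, 3))))
w = -7350 (w = Add(Rational(3, 2), Mul(Rational(1, 2), Mul(Mul(Add(1, Mul(-1, 2)), -87), -169))) = Add(Rational(3, 2), Mul(Rational(1, 2), Mul(Mul(Add(1, -2), -87), -169))) = Add(Rational(3, 2), Mul(Rational(1, 2), Mul(Mul(-1, -87), -169))) = Add(Rational(3, 2), Mul(Rational(1, 2), Mul(87, -169))) = Add(Rational(3, 2), Mul(Rational(1, 2), -14703)) = Add(Rational(3, 2), Rational(-14703, 2)) = -7350)
Pow(Add(Function('h')(-1950), w), -1) = Pow(Add(Add(-3, Mul(Rational(1, 2), Pow(-1950, 3))), -7350), -1) = Pow(Add(Add(-3, Mul(Rational(1, 2), -7414875000)), -7350), -1) = Pow(Add(Add(-3, -3707437500), -7350), -1) = Pow(Add(-3707437503, -7350), -1) = Pow(-3707444853, -1) = Rational(-1, 3707444853)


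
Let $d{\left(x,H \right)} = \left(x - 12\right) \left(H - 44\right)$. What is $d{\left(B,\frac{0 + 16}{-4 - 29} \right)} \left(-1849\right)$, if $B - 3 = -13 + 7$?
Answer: $- \frac{13571660}{11} \approx -1.2338 \cdot 10^{6}$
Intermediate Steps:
$B = -3$ ($B = 3 + \left(-13 + 7\right) = 3 - 6 = -3$)
$d{\left(x,H \right)} = \left(-44 + H\right) \left(-12 + x\right)$ ($d{\left(x,H \right)} = \left(-12 + x\right) \left(-44 + H\right) = \left(-44 + H\right) \left(-12 + x\right)$)
$d{\left(B,\frac{0 + 16}{-4 - 29} \right)} \left(-1849\right) = \left(528 - -132 - 12 \frac{0 + 16}{-4 - 29} + \frac{0 + 16}{-4 - 29} \left(-3\right)\right) \left(-1849\right) = \left(528 + 132 - 12 \frac{16}{-33} + \frac{16}{-33} \left(-3\right)\right) \left(-1849\right) = \left(528 + 132 - 12 \cdot 16 \left(- \frac{1}{33}\right) + 16 \left(- \frac{1}{33}\right) \left(-3\right)\right) \left(-1849\right) = \left(528 + 132 - - \frac{64}{11} - - \frac{16}{11}\right) \left(-1849\right) = \left(528 + 132 + \frac{64}{11} + \frac{16}{11}\right) \left(-1849\right) = \frac{7340}{11} \left(-1849\right) = - \frac{13571660}{11}$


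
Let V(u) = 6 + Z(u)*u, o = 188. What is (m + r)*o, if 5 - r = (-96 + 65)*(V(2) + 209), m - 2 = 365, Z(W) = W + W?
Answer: 1369580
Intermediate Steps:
Z(W) = 2*W
V(u) = 6 + 2*u² (V(u) = 6 + (2*u)*u = 6 + 2*u²)
m = 367 (m = 2 + 365 = 367)
r = 6918 (r = 5 - (-96 + 65)*((6 + 2*2²) + 209) = 5 - (-31)*((6 + 2*4) + 209) = 5 - (-31)*((6 + 8) + 209) = 5 - (-31)*(14 + 209) = 5 - (-31)*223 = 5 - 1*(-6913) = 5 + 6913 = 6918)
(m + r)*o = (367 + 6918)*188 = 7285*188 = 1369580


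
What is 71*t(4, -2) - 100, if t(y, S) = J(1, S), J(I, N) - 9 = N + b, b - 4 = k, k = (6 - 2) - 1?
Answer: 894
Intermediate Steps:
k = 3 (k = 4 - 1 = 3)
b = 7 (b = 4 + 3 = 7)
J(I, N) = 16 + N (J(I, N) = 9 + (N + 7) = 9 + (7 + N) = 16 + N)
t(y, S) = 16 + S
71*t(4, -2) - 100 = 71*(16 - 2) - 100 = 71*14 - 100 = 994 - 100 = 894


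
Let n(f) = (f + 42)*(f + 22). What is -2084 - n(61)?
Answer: -10633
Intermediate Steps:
n(f) = (22 + f)*(42 + f) (n(f) = (42 + f)*(22 + f) = (22 + f)*(42 + f))
-2084 - n(61) = -2084 - (924 + 61² + 64*61) = -2084 - (924 + 3721 + 3904) = -2084 - 1*8549 = -2084 - 8549 = -10633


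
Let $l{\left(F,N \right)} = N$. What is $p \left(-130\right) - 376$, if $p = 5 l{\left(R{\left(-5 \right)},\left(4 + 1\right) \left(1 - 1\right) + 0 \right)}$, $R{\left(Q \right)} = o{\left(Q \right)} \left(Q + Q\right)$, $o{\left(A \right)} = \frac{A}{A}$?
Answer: $-376$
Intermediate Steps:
$o{\left(A \right)} = 1$
$R{\left(Q \right)} = 2 Q$ ($R{\left(Q \right)} = 1 \left(Q + Q\right) = 1 \cdot 2 Q = 2 Q$)
$p = 0$ ($p = 5 \left(\left(4 + 1\right) \left(1 - 1\right) + 0\right) = 5 \left(5 \cdot 0 + 0\right) = 5 \left(0 + 0\right) = 5 \cdot 0 = 0$)
$p \left(-130\right) - 376 = 0 \left(-130\right) - 376 = 0 - 376 = -376$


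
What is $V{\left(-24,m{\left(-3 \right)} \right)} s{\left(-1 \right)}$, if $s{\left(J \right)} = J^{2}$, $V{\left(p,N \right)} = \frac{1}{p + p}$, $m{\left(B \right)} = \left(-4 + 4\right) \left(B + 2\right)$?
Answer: $- \frac{1}{48} \approx -0.020833$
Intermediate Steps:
$m{\left(B \right)} = 0$ ($m{\left(B \right)} = 0 \left(2 + B\right) = 0$)
$V{\left(p,N \right)} = \frac{1}{2 p}$
$V{\left(-24,m{\left(-3 \right)} \right)} s{\left(-1 \right)} = \frac{1}{2 \left(-24\right)} \left(-1\right)^{2} = \frac{1}{2} \left(- \frac{1}{24}\right) 1 = \left(- \frac{1}{48}\right) 1 = - \frac{1}{48}$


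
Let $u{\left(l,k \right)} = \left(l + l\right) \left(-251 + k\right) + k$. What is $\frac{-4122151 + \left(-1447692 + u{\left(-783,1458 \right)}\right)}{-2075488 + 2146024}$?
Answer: $- \frac{7458547}{70536} \approx -105.74$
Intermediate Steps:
$u{\left(l,k \right)} = k + 2 l \left(-251 + k\right)$ ($u{\left(l,k \right)} = 2 l \left(-251 + k\right) + k = k + 2 l \left(-251 + k\right)$)
$\frac{-4122151 + \left(-1447692 + u{\left(-783,1458 \right)}\right)}{-2075488 + 2146024} = \frac{-4122151 + \left(-1447692 + \left(1458 - -393066 + 2 \cdot 1458 \left(-783\right)\right)\right)}{-2075488 + 2146024} = \frac{-4122151 + \left(-1447692 + \left(1458 + 393066 - 2283228\right)\right)}{70536} = \left(-4122151 - 3336396\right) \frac{1}{70536} = \left(-7458547\right) \frac{1}{70536} = - \frac{7458547}{70536}$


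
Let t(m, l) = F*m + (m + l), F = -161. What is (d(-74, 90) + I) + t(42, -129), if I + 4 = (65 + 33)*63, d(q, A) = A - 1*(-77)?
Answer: -512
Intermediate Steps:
t(m, l) = l - 160*m (t(m, l) = -161*m + (m + l) = -161*m + (l + m) = l - 160*m)
d(q, A) = 77 + A (d(q, A) = A + 77 = 77 + A)
I = 6170 (I = -4 + (65 + 33)*63 = -4 + 98*63 = -4 + 6174 = 6170)
(d(-74, 90) + I) + t(42, -129) = ((77 + 90) + 6170) + (-129 - 160*42) = (167 + 6170) + (-129 - 6720) = 6337 - 6849 = -512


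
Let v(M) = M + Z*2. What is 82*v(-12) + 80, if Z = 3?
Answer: -412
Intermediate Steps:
v(M) = 6 + M (v(M) = M + 3*2 = M + 6 = 6 + M)
82*v(-12) + 80 = 82*(6 - 12) + 80 = 82*(-6) + 80 = -492 + 80 = -412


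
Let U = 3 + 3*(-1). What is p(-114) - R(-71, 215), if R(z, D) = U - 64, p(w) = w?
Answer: -50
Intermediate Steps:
U = 0 (U = 3 - 3 = 0)
R(z, D) = -64 (R(z, D) = 0 - 64 = -64)
p(-114) - R(-71, 215) = -114 - 1*(-64) = -114 + 64 = -50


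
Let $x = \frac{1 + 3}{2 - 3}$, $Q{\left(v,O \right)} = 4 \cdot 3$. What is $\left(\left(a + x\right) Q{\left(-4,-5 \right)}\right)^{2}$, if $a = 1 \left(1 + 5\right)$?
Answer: $576$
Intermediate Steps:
$a = 6$ ($a = 1 \cdot 6 = 6$)
$Q{\left(v,O \right)} = 12$
$x = -4$ ($x = \frac{4}{-1} = 4 \left(-1\right) = -4$)
$\left(\left(a + x\right) Q{\left(-4,-5 \right)}\right)^{2} = \left(\left(6 - 4\right) 12\right)^{2} = \left(2 \cdot 12\right)^{2} = 24^{2} = 576$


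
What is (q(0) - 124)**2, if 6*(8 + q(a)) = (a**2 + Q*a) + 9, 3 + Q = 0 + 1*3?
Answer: 68121/4 ≈ 17030.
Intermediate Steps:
Q = 0 (Q = -3 + (0 + 1*3) = -3 + (0 + 3) = -3 + 3 = 0)
q(a) = -13/2 + a**2/6 (q(a) = -8 + ((a**2 + 0*a) + 9)/6 = -8 + ((a**2 + 0) + 9)/6 = -8 + (a**2 + 9)/6 = -8 + (9 + a**2)/6 = -8 + (3/2 + a**2/6) = -13/2 + a**2/6)
(q(0) - 124)**2 = ((-13/2 + (1/6)*0**2) - 124)**2 = ((-13/2 + (1/6)*0) - 124)**2 = ((-13/2 + 0) - 124)**2 = (-13/2 - 124)**2 = (-261/2)**2 = 68121/4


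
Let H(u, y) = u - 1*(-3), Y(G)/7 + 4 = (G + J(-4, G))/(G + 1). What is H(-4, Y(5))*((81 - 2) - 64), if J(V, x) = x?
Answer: -15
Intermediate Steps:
Y(G) = -28 + 14*G/(1 + G) (Y(G) = -28 + 7*((G + G)/(G + 1)) = -28 + 7*((2*G)/(1 + G)) = -28 + 7*(2*G/(1 + G)) = -28 + 14*G/(1 + G))
H(u, y) = 3 + u (H(u, y) = u + 3 = 3 + u)
H(-4, Y(5))*((81 - 2) - 64) = (3 - 4)*((81 - 2) - 64) = -(79 - 64) = -1*15 = -15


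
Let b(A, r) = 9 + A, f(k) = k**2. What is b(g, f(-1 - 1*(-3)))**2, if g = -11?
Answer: 4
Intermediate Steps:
b(g, f(-1 - 1*(-3)))**2 = (9 - 11)**2 = (-2)**2 = 4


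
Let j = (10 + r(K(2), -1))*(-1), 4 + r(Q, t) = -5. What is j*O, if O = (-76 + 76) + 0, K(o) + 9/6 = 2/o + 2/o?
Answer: 0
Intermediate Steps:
K(o) = -3/2 + 4/o (K(o) = -3/2 + (2/o + 2/o) = -3/2 + 4/o)
r(Q, t) = -9 (r(Q, t) = -4 - 5 = -9)
O = 0 (O = 0 + 0 = 0)
j = -1 (j = (10 - 9)*(-1) = 1*(-1) = -1)
j*O = -1*0 = 0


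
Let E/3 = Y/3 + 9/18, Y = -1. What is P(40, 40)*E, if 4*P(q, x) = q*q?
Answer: 200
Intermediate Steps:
P(q, x) = q**2/4 (P(q, x) = (q*q)/4 = q**2/4)
E = 1/2 (E = 3*(-1/3 + 9/18) = 3*(-1*1/3 + 9*(1/18)) = 3*(-1/3 + 1/2) = 3*(1/6) = 1/2 ≈ 0.50000)
P(40, 40)*E = ((1/4)*40**2)*(1/2) = ((1/4)*1600)*(1/2) = 400*(1/2) = 200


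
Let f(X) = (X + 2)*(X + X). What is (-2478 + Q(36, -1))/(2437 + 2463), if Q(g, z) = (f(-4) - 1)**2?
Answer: -2253/4900 ≈ -0.45980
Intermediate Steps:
f(X) = 2*X*(2 + X) (f(X) = (2 + X)*(2*X) = 2*X*(2 + X))
Q(g, z) = 225 (Q(g, z) = (2*(-4)*(2 - 4) - 1)**2 = (2*(-4)*(-2) - 1)**2 = (16 - 1)**2 = 15**2 = 225)
(-2478 + Q(36, -1))/(2437 + 2463) = (-2478 + 225)/(2437 + 2463) = -2253/4900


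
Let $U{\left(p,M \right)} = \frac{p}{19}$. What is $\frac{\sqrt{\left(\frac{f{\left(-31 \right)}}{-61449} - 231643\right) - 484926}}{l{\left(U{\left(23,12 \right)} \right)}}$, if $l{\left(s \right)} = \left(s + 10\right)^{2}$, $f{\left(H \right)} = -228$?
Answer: $\frac{361 i \sqrt{300638879188733}}{929293227} \approx 6.7356 i$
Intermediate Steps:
$U{\left(p,M \right)} = \frac{p}{19}$ ($U{\left(p,M \right)} = p \frac{1}{19} = \frac{p}{19}$)
$l{\left(s \right)} = \left(10 + s\right)^{2}$
$\frac{\sqrt{\left(\frac{f{\left(-31 \right)}}{-61449} - 231643\right) - 484926}}{l{\left(U{\left(23,12 \right)} \right)}} = \frac{\sqrt{\left(- \frac{228}{-61449} - 231643\right) - 484926}}{\left(10 + \frac{1}{19} \cdot 23\right)^{2}} = \frac{\sqrt{\left(\left(-228\right) \left(- \frac{1}{61449}\right) - 231643\right) - 484926}}{\left(10 + \frac{23}{19}\right)^{2}} = \frac{\sqrt{\left(\frac{76}{20483} - 231643\right) - 484926}}{\left(\frac{213}{19}\right)^{2}} = \frac{\sqrt{- \frac{4744743493}{20483} - 484926}}{\frac{45369}{361}} = \sqrt{- \frac{14677482751}{20483}} \cdot \frac{361}{45369} = \frac{i \sqrt{300638879188733}}{20483} \cdot \frac{361}{45369} = \frac{361 i \sqrt{300638879188733}}{929293227}$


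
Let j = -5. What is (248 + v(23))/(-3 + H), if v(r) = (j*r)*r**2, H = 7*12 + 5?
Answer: -1409/2 ≈ -704.50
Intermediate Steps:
H = 89 (H = 84 + 5 = 89)
v(r) = -5*r**3 (v(r) = (-5*r)*r**2 = -5*r**3)
(248 + v(23))/(-3 + H) = (248 - 5*23**3)/(-3 + 89) = (248 - 5*12167)/86 = (248 - 60835)*(1/86) = -60587*1/86 = -1409/2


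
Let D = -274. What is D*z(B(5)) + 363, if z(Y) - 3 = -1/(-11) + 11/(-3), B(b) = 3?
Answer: 17185/33 ≈ 520.76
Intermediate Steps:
z(Y) = -19/33 (z(Y) = 3 + (-1/(-11) + 11/(-3)) = 3 + (-1*(-1/11) + 11*(-1/3)) = 3 + (1/11 - 11/3) = 3 - 118/33 = -19/33)
D*z(B(5)) + 363 = -274*(-19/33) + 363 = 5206/33 + 363 = 17185/33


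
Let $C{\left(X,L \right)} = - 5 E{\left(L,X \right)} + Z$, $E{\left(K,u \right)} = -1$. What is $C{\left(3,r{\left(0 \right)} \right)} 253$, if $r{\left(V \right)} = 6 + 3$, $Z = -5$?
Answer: $0$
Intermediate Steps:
$r{\left(V \right)} = 9$
$C{\left(X,L \right)} = 0$ ($C{\left(X,L \right)} = \left(-5\right) \left(-1\right) - 5 = 5 - 5 = 0$)
$C{\left(3,r{\left(0 \right)} \right)} 253 = 0 \cdot 253 = 0$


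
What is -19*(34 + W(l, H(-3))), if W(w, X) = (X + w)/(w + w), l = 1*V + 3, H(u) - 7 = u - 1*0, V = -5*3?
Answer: -1957/3 ≈ -652.33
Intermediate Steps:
V = -15
H(u) = 7 + u (H(u) = 7 + (u - 1*0) = 7 + (u + 0) = 7 + u)
l = -12 (l = 1*(-15) + 3 = -15 + 3 = -12)
W(w, X) = (X + w)/(2*w) (W(w, X) = (X + w)/((2*w)) = (X + w)*(1/(2*w)) = (X + w)/(2*w))
-19*(34 + W(l, H(-3))) = -19*(34 + (½)*((7 - 3) - 12)/(-12)) = -19*(34 + (½)*(-1/12)*(4 - 12)) = -19*(34 + (½)*(-1/12)*(-8)) = -19*(34 + ⅓) = -19*103/3 = -1957/3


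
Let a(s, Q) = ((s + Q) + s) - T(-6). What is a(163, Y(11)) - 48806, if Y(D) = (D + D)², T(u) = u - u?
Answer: -47996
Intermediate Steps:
T(u) = 0
Y(D) = 4*D² (Y(D) = (2*D)² = 4*D²)
a(s, Q) = Q + 2*s (a(s, Q) = ((s + Q) + s) - 1*0 = ((Q + s) + s) + 0 = (Q + 2*s) + 0 = Q + 2*s)
a(163, Y(11)) - 48806 = (4*11² + 2*163) - 48806 = (4*121 + 326) - 48806 = (484 + 326) - 48806 = 810 - 48806 = -47996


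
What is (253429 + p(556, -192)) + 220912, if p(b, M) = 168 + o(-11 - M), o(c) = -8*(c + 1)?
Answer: 473053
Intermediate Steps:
o(c) = -8 - 8*c (o(c) = -8*(1 + c) = -8 - 8*c)
p(b, M) = 248 + 8*M (p(b, M) = 168 + (-8 - 8*(-11 - M)) = 168 + (-8 + (88 + 8*M)) = 168 + (80 + 8*M) = 248 + 8*M)
(253429 + p(556, -192)) + 220912 = (253429 + (248 + 8*(-192))) + 220912 = (253429 + (248 - 1536)) + 220912 = (253429 - 1288) + 220912 = 252141 + 220912 = 473053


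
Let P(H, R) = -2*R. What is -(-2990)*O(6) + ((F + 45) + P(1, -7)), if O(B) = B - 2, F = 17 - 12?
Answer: 12024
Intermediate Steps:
F = 5
O(B) = -2 + B
-(-2990)*O(6) + ((F + 45) + P(1, -7)) = -(-2990)*(-2 + 6) + ((5 + 45) - 2*(-7)) = -(-2990)*4 + (50 + 14) = -130*(-92) + 64 = 11960 + 64 = 12024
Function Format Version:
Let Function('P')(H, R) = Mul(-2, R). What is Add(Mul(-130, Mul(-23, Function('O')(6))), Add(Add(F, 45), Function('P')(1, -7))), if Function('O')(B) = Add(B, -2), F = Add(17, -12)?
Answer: 12024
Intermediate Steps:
F = 5
Function('O')(B) = Add(-2, B)
Add(Mul(-130, Mul(-23, Function('O')(6))), Add(Add(F, 45), Function('P')(1, -7))) = Add(Mul(-130, Mul(-23, Add(-2, 6))), Add(Add(5, 45), Mul(-2, -7))) = Add(Mul(-130, Mul(-23, 4)), Add(50, 14)) = Add(Mul(-130, -92), 64) = Add(11960, 64) = 12024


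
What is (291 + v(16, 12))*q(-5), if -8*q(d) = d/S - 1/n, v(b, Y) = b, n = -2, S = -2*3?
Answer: -307/6 ≈ -51.167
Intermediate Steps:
S = -6
q(d) = -1/16 + d/48 (q(d) = -(d/(-6) - 1/(-2))/8 = -(d*(-⅙) - 1*(-½))/8 = -(-d/6 + ½)/8 = -(½ - d/6)/8 = -1/16 + d/48)
(291 + v(16, 12))*q(-5) = (291 + 16)*(-1/16 + (1/48)*(-5)) = 307*(-1/16 - 5/48) = 307*(-⅙) = -307/6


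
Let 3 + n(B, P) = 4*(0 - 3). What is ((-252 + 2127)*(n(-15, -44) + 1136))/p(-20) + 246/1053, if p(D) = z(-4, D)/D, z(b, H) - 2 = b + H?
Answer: 7377582152/3861 ≈ 1.9108e+6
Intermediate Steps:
n(B, P) = -15 (n(B, P) = -3 + 4*(0 - 3) = -3 + 4*(-3) = -3 - 12 = -15)
z(b, H) = 2 + H + b (z(b, H) = 2 + (b + H) = 2 + (H + b) = 2 + H + b)
p(D) = (-2 + D)/D (p(D) = (2 + D - 4)/D = (-2 + D)/D)
((-252 + 2127)*(n(-15, -44) + 1136))/p(-20) + 246/1053 = ((-252 + 2127)*(-15 + 1136))/(((-2 - 20)/(-20))) + 246/1053 = (1875*1121)/((-1/20*(-22))) + 246*(1/1053) = 2101875/(11/10) + 82/351 = 2101875*(10/11) + 82/351 = 21018750/11 + 82/351 = 7377582152/3861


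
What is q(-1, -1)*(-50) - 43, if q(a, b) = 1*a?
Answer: 7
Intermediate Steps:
q(a, b) = a
q(-1, -1)*(-50) - 43 = -1*(-50) - 43 = 50 - 43 = 7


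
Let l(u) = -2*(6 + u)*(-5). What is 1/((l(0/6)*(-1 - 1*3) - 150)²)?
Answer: 1/152100 ≈ 6.5746e-6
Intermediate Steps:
l(u) = 60 + 10*u (l(u) = (-12 - 2*u)*(-5) = 60 + 10*u)
1/((l(0/6)*(-1 - 1*3) - 150)²) = 1/(((60 + 10*(0/6))*(-1 - 1*3) - 150)²) = 1/(((60 + 10*(0*(⅙)))*(-1 - 3) - 150)²) = 1/(((60 + 10*0)*(-4) - 150)²) = 1/(((60 + 0)*(-4) - 150)²) = 1/((60*(-4) - 150)²) = 1/((-240 - 150)²) = 1/((-390)²) = 1/152100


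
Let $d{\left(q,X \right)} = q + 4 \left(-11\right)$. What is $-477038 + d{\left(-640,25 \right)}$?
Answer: $-477722$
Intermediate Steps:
$d{\left(q,X \right)} = -44 + q$ ($d{\left(q,X \right)} = q - 44 = -44 + q$)
$-477038 + d{\left(-640,25 \right)} = -477038 - 684 = -477722$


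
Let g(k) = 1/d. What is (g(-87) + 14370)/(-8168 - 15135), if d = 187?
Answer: -2687191/4357661 ≈ -0.61666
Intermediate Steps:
g(k) = 1/187
(g(-87) + 14370)/(-8168 - 15135) = (1/187 + 14370)/(-8168 - 15135) = (2687191/187)/(-23303) = (2687191/187)*(-1/23303) = -2687191/4357661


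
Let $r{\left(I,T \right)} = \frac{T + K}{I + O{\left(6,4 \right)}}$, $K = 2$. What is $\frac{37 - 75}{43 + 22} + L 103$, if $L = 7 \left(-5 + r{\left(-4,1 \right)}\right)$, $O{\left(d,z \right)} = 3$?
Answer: $- \frac{374958}{65} \approx -5768.6$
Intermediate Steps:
$r{\left(I,T \right)} = \frac{2 + T}{3 + I}$ ($r{\left(I,T \right)} = \frac{T + 2}{I + 3} = \frac{2 + T}{3 + I}$)
$L = -56$ ($L = 7 \left(-5 + \frac{2 + 1}{3 - 4}\right) = 7 \left(-5 + \frac{1}{-1} \cdot 3\right) = 7 \left(-5 - 3\right) = 7 \left(-8\right) = -56$)
$\frac{37 - 75}{43 + 22} + L 103 = \frac{37 - 75}{43 + 22} - 5768 = - \frac{38}{65} - 5768 = - \frac{374958}{65}$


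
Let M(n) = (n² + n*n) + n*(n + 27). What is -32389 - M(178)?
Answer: -132247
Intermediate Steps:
M(n) = 2*n² + n*(27 + n) (M(n) = (n² + n²) + n*(27 + n) = 2*n² + n*(27 + n))
-32389 - M(178) = -32389 - 3*178*(9 + 178) = -32389 - 3*178*187 = -32389 - 1*99858 = -32389 - 99858 = -132247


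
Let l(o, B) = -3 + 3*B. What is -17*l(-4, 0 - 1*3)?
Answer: 204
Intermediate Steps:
-17*l(-4, 0 - 1*3) = -17*(-3 + 3*(0 - 1*3)) = -17*(-3 + 3*(0 - 3)) = -17*(-3 + 3*(-3)) = -17*(-3 - 9) = -17*(-12) = 204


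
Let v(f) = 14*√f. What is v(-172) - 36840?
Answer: -36840 + 28*I*√43 ≈ -36840.0 + 183.61*I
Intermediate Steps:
v(-172) - 36840 = 14*√(-172) - 36840 = 14*(2*I*√43) - 36840 = 28*I*√43 - 36840 = -36840 + 28*I*√43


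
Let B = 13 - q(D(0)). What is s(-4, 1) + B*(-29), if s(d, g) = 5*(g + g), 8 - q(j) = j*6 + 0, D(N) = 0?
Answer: -135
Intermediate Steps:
q(j) = 8 - 6*j (q(j) = 8 - (j*6 + 0) = 8 - (6*j + 0) = 8 - 6*j)
s(d, g) = 10*g (s(d, g) = 5*(2*g) = 10*g)
B = 5 (B = 13 - (8 - 6*0) = 13 - (8 + 0) = 13 - 1*8 = 13 - 8 = 5)
s(-4, 1) + B*(-29) = 10*1 + 5*(-29) = 10 - 145 = -135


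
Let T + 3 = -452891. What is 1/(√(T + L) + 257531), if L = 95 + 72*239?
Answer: 257531/66322651552 - 3*I*√48399/66322651552 ≈ 3.883e-6 - 9.9513e-9*I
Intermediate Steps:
T = -452894 (T = -3 - 452891 = -452894)
L = 17303 (L = 95 + 17208 = 17303)
1/(√(T + L) + 257531) = 1/(√(-452894 + 17303) + 257531) = 1/(√(-435591) + 257531) = 1/(3*I*√48399 + 257531) = 1/(257531 + 3*I*√48399)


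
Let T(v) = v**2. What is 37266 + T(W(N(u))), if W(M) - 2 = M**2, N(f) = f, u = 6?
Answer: 38710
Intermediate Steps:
W(M) = 2 + M**2
37266 + T(W(N(u))) = 37266 + (2 + 6**2)**2 = 37266 + (2 + 36)**2 = 37266 + 38**2 = 37266 + 1444 = 38710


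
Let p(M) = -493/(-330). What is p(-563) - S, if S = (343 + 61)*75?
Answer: -9998507/330 ≈ -30299.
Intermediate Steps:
p(M) = 493/330 (p(M) = -493*(-1/330) = 493/330)
S = 30300 (S = 404*75 = 30300)
p(-563) - S = 493/330 - 1*30300 = 493/330 - 30300 = -9998507/330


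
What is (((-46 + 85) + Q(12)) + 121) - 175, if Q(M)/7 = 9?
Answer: 48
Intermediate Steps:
Q(M) = 63 (Q(M) = 7*9 = 63)
(((-46 + 85) + Q(12)) + 121) - 175 = (((-46 + 85) + 63) + 121) - 175 = ((39 + 63) + 121) - 175 = (102 + 121) - 175 = 223 - 175 = 48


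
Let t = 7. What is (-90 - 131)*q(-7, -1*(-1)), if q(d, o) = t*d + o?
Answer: 10608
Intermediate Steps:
q(d, o) = o + 7*d (q(d, o) = 7*d + o = o + 7*d)
(-90 - 131)*q(-7, -1*(-1)) = (-90 - 131)*(-1*(-1) + 7*(-7)) = -221*(1 - 49) = -221*(-48) = 10608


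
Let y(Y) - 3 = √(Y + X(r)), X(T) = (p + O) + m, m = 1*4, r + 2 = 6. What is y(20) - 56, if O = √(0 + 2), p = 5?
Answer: -53 + √(29 + √2) ≈ -47.485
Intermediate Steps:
r = 4 (r = -2 + 6 = 4)
m = 4
O = √2 ≈ 1.4142
X(T) = 9 + √2 (X(T) = (5 + √2) + 4 = 9 + √2)
y(Y) = 3 + √(9 + Y + √2) (y(Y) = 3 + √(Y + (9 + √2)) = 3 + √(9 + Y + √2))
y(20) - 56 = (3 + √(9 + 20 + √2)) - 56 = (3 + √(29 + √2)) - 56 = -53 + √(29 + √2)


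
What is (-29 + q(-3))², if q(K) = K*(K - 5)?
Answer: 25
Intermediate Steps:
q(K) = K*(-5 + K)
(-29 + q(-3))² = (-29 - 3*(-5 - 3))² = (-29 - 3*(-8))² = (-29 + 24)² = (-5)² = 25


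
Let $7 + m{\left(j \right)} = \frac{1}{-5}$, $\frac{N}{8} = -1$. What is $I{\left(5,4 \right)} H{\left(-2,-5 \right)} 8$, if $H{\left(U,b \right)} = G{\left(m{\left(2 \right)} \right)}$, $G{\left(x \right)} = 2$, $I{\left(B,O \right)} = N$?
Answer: $-128$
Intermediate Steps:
$N = -8$ ($N = 8 \left(-1\right) = -8$)
$I{\left(B,O \right)} = -8$
$m{\left(j \right)} = - \frac{36}{5}$ ($m{\left(j \right)} = -7 + \frac{1}{-5} = -7 - \frac{1}{5} = - \frac{36}{5}$)
$H{\left(U,b \right)} = 2$
$I{\left(5,4 \right)} H{\left(-2,-5 \right)} 8 = \left(-8\right) 2 \cdot 8 = \left(-16\right) 8 = -128$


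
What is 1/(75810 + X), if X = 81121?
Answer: 1/156931 ≈ 6.3722e-6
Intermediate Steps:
1/(75810 + X) = 1/(75810 + 81121) = 1/156931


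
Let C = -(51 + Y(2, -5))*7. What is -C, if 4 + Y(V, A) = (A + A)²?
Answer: 1029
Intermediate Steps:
Y(V, A) = -4 + 4*A² (Y(V, A) = -4 + (A + A)² = -4 + (2*A)² = -4 + 4*A²)
C = -1029 (C = -(51 + (-4 + 4*(-5)²))*7 = -(51 + (-4 + 4*25))*7 = -(51 + (-4 + 100))*7 = -(51 + 96)*7 = -147*7 = -1*1029 = -1029)
-C = -1*(-1029) = 1029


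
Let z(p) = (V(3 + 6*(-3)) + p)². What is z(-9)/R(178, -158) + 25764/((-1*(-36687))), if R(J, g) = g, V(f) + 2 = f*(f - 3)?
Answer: -818976645/1932182 ≈ -423.86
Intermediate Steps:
V(f) = -2 + f*(-3 + f) (V(f) = -2 + f*(f - 3) = -2 + f*(-3 + f))
z(p) = (268 + p)² (z(p) = ((-2 + (3 + 6*(-3))² - 3*(3 + 6*(-3))) + p)² = ((-2 + (3 - 18)² - 3*(3 - 18)) + p)² = ((-2 + (-15)² - 3*(-15)) + p)² = ((-2 + 225 + 45) + p)² = (268 + p)²)
z(-9)/R(178, -158) + 25764/((-1*(-36687))) = (268 - 9)²/(-158) + 25764/((-1*(-36687))) = 259²*(-1/158) + 25764/36687 = 67081*(-1/158) + 25764*(1/36687) = -67081/158 + 8588/12229 = -818976645/1932182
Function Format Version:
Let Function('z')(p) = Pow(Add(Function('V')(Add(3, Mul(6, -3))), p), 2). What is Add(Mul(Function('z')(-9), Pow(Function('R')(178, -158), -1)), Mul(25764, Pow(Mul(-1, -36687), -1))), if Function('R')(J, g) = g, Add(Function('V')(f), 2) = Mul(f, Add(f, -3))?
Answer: Rational(-818976645, 1932182) ≈ -423.86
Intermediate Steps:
Function('V')(f) = Add(-2, Mul(f, Add(-3, f))) (Function('V')(f) = Add(-2, Mul(f, Add(f, -3))) = Add(-2, Mul(f, Add(-3, f))))
Function('z')(p) = Pow(Add(268, p), 2) (Function('z')(p) = Pow(Add(Add(-2, Pow(Add(3, Mul(6, -3)), 2), Mul(-3, Add(3, Mul(6, -3)))), p), 2) = Pow(Add(Add(-2, Pow(Add(3, -18), 2), Mul(-3, Add(3, -18))), p), 2) = Pow(Add(Add(-2, Pow(-15, 2), Mul(-3, -15)), p), 2) = Pow(Add(Add(-2, 225, 45), p), 2) = Pow(Add(268, p), 2))
Add(Mul(Function('z')(-9), Pow(Function('R')(178, -158), -1)), Mul(25764, Pow(Mul(-1, -36687), -1))) = Add(Mul(Pow(Add(268, -9), 2), Pow(-158, -1)), Mul(25764, Pow(Mul(-1, -36687), -1))) = Add(Mul(Pow(259, 2), Rational(-1, 158)), Mul(25764, Pow(36687, -1))) = Add(Mul(67081, Rational(-1, 158)), Mul(25764, Rational(1, 36687))) = Add(Rational(-67081, 158), Rational(8588, 12229)) = Rational(-818976645, 1932182)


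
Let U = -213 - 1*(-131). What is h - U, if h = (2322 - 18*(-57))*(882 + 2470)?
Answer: 11222578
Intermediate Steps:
U = -82 (U = -213 + 131 = -82)
h = 11222496 (h = (2322 + 1026)*3352 = 3348*3352 = 11222496)
h - U = 11222496 - 1*(-82) = 11222496 + 82 = 11222578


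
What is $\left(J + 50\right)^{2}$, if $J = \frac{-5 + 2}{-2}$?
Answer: $\frac{10609}{4} \approx 2652.3$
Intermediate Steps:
$J = \frac{3}{2}$ ($J = \left(-3\right) \left(- \frac{1}{2}\right) = \frac{3}{2} \approx 1.5$)
$\left(J + 50\right)^{2} = \left(\frac{3}{2} + 50\right)^{2} = \left(\frac{103}{2}\right)^{2} = \frac{10609}{4}$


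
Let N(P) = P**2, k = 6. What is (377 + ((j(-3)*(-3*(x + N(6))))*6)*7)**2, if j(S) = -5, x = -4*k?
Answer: 62995969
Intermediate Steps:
x = -24 (x = -4*6 = -24)
(377 + ((j(-3)*(-3*(x + N(6))))*6)*7)**2 = (377 + (-(-15)*(-24 + 6**2)*6)*7)**2 = (377 + (-(-15)*(-24 + 36)*6)*7)**2 = (377 + (-(-15)*12*6)*7)**2 = (377 + (-5*(-36)*6)*7)**2 = (377 + (180*6)*7)**2 = (377 + 1080*7)**2 = (377 + 7560)**2 = 7937**2 = 62995969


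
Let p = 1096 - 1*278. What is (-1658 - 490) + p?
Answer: -1330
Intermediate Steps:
p = 818 (p = 1096 - 278 = 818)
(-1658 - 490) + p = (-1658 - 490) + 818 = -2148 + 818 = -1330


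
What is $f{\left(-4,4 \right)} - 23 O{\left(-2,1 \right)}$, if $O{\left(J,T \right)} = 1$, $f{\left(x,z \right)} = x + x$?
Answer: $-31$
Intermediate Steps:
$f{\left(x,z \right)} = 2 x$
$f{\left(-4,4 \right)} - 23 O{\left(-2,1 \right)} = 2 \left(-4\right) - 23 = -8 - 23 = -31$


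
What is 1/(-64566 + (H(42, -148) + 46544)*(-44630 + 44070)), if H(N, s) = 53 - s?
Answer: -1/26241766 ≈ -3.8107e-8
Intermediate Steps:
1/(-64566 + (H(42, -148) + 46544)*(-44630 + 44070)) = 1/(-64566 + ((53 - 1*(-148)) + 46544)*(-44630 + 44070)) = 1/(-64566 + ((53 + 148) + 46544)*(-560)) = 1/(-64566 + (201 + 46544)*(-560)) = 1/(-64566 + 46745*(-560)) = 1/(-64566 - 26177200) = 1/(-26241766) = -1/26241766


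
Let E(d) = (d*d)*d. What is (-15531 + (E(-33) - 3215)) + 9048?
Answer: -45635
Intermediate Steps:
E(d) = d³ (E(d) = d²*d = d³)
(-15531 + (E(-33) - 3215)) + 9048 = (-15531 + ((-33)³ - 3215)) + 9048 = (-15531 + (-35937 - 3215)) + 9048 = (-15531 - 39152) + 9048 = -54683 + 9048 = -45635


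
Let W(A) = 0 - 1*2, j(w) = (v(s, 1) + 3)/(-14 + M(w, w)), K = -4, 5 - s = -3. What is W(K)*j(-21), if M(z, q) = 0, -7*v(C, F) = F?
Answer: 20/49 ≈ 0.40816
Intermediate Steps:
s = 8 (s = 5 - 1*(-3) = 5 + 3 = 8)
v(C, F) = -F/7
j(w) = -10/49 (j(w) = (-⅐*1 + 3)/(-14 + 0) = (-⅐ + 3)/(-14) = (20/7)*(-1/14) = -10/49)
W(A) = -2 (W(A) = 0 - 2 = -2)
W(K)*j(-21) = -2*(-10/49) = 20/49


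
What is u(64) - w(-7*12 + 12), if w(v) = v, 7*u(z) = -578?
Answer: -74/7 ≈ -10.571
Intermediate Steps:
u(z) = -578/7 (u(z) = (⅐)*(-578) = -578/7)
u(64) - w(-7*12 + 12) = -578/7 - (-7*12 + 12) = -578/7 - (-84 + 12) = -578/7 - 1*(-72) = -578/7 + 72 = -74/7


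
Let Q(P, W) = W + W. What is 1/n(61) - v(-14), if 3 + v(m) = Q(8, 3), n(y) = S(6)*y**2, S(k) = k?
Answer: -66977/22326 ≈ -3.0000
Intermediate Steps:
n(y) = 6*y**2
Q(P, W) = 2*W
v(m) = 3 (v(m) = -3 + 2*3 = -3 + 6 = 3)
1/n(61) - v(-14) = 1/(6*61**2) - 1*3 = 1/(6*3721) - 3 = 1/22326 - 3 = -66977/22326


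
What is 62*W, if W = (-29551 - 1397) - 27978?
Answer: -3653412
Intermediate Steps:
W = -58926 (W = -30948 - 27978 = -58926)
62*W = 62*(-58926) = -3653412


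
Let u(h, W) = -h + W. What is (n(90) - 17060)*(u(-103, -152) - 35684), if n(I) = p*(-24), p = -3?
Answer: 607032204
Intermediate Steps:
n(I) = 72 (n(I) = -3*(-24) = 72)
u(h, W) = W - h
(n(90) - 17060)*(u(-103, -152) - 35684) = (72 - 17060)*((-152 - 1*(-103)) - 35684) = -16988*((-152 + 103) - 35684) = -16988*(-49 - 35684) = -16988*(-35733) = 607032204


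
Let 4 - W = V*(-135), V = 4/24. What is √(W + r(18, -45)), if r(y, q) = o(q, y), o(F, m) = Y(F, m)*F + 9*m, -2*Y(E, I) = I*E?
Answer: I*√72146/2 ≈ 134.3*I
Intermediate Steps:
Y(E, I) = -E*I/2 (Y(E, I) = -I*E/2 = -E*I/2)
o(F, m) = 9*m - m*F²/2 (o(F, m) = (-F*m/2)*F + 9*m = -m*F²/2 + 9*m = 9*m - m*F²/2)
V = ⅙ (V = 4*(1/24) = ⅙ ≈ 0.16667)
r(y, q) = y*(18 - q²)/2
W = 53/2 (W = 4 - (-135)/6 = 4 - 1*(-45/2) = 4 + 45/2 = 53/2 ≈ 26.500)
√(W + r(18, -45)) = √(53/2 + (½)*18*(18 - 1*(-45)²)) = √(53/2 + (½)*18*(18 - 1*2025)) = √(53/2 + (½)*18*(18 - 2025)) = √(53/2 + (½)*18*(-2007)) = √(53/2 - 18063) = √(-36073/2) = I*√72146/2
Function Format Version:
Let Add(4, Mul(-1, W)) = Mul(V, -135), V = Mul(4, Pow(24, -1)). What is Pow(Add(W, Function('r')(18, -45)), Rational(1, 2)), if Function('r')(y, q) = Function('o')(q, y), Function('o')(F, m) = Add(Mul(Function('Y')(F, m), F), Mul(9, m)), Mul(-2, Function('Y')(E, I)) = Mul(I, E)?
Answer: Mul(Rational(1, 2), I, Pow(72146, Rational(1, 2))) ≈ Mul(134.30, I)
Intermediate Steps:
Function('Y')(E, I) = Mul(Rational(-1, 2), E, I) (Function('Y')(E, I) = Mul(Rational(-1, 2), Mul(I, E)) = Mul(Rational(-1, 2), Mul(E, I)) = Mul(Rational(-1, 2), E, I))
Function('o')(F, m) = Add(Mul(9, m), Mul(Rational(-1, 2), m, Pow(F, 2))) (Function('o')(F, m) = Add(Mul(Mul(Rational(-1, 2), F, m), F), Mul(9, m)) = Add(Mul(Rational(-1, 2), m, Pow(F, 2)), Mul(9, m)) = Add(Mul(9, m), Mul(Rational(-1, 2), m, Pow(F, 2))))
V = Rational(1, 6) (V = Mul(4, Rational(1, 24)) = Rational(1, 6) ≈ 0.16667)
Function('r')(y, q) = Mul(Rational(1, 2), y, Add(18, Mul(-1, Pow(q, 2))))
W = Rational(53, 2) (W = Add(4, Mul(-1, Mul(Rational(1, 6), -135))) = Add(4, Mul(-1, Rational(-45, 2))) = Add(4, Rational(45, 2)) = Rational(53, 2) ≈ 26.500)
Pow(Add(W, Function('r')(18, -45)), Rational(1, 2)) = Pow(Add(Rational(53, 2), Mul(Rational(1, 2), 18, Add(18, Mul(-1, Pow(-45, 2))))), Rational(1, 2)) = Pow(Add(Rational(53, 2), Mul(Rational(1, 2), 18, Add(18, Mul(-1, 2025)))), Rational(1, 2)) = Pow(Add(Rational(53, 2), Mul(Rational(1, 2), 18, Add(18, -2025))), Rational(1, 2)) = Pow(Add(Rational(53, 2), Mul(Rational(1, 2), 18, -2007)), Rational(1, 2)) = Pow(Add(Rational(53, 2), -18063), Rational(1, 2)) = Pow(Rational(-36073, 2), Rational(1, 2)) = Mul(Rational(1, 2), I, Pow(72146, Rational(1, 2)))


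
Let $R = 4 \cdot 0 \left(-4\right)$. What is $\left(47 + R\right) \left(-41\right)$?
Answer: $-1927$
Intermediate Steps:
$R = 0$ ($R = 0 \left(-4\right) = 0$)
$\left(47 + R\right) \left(-41\right) = \left(47 + 0\right) \left(-41\right) = 47 \left(-41\right) = -1927$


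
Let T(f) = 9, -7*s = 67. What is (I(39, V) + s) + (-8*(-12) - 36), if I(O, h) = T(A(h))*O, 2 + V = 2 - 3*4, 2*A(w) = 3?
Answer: 2810/7 ≈ 401.43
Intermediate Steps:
s = -67/7 (s = -⅐*67 = -67/7 ≈ -9.5714)
A(w) = 3/2 (A(w) = (½)*3 = 3/2)
V = -12 (V = -2 + (2 - 3*4) = -2 + (2 - 12) = -2 - 10 = -12)
I(O, h) = 9*O
(I(39, V) + s) + (-8*(-12) - 36) = (9*39 - 67/7) + (-8*(-12) - 36) = (351 - 67/7) + (96 - 36) = 2390/7 + 60 = 2810/7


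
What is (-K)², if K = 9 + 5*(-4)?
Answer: 121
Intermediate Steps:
K = -11 (K = 9 - 20 = -11)
(-K)² = (-1*(-11))² = 11² = 121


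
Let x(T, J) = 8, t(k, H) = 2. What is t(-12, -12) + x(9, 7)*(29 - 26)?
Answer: 26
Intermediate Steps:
t(-12, -12) + x(9, 7)*(29 - 26) = 2 + 8*(29 - 26) = 2 + 8*3 = 2 + 24 = 26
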